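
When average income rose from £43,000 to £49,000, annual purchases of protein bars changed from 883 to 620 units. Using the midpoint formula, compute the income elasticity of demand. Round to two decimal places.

-2.68

ΔQ = -263, ΔI = 6000. Midpoints: Ī = 46,000, Q̄ = 751.5.
ε_I = (ΔQ/ΔI)(Ī/Q̄) = (-263/6000)(46000/751.5).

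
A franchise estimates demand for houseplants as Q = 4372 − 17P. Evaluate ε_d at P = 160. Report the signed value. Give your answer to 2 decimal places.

-1.65

At P = 160, Q = 1652.
dQ/dP = −17.
ε = (dQ/dP)(P/Q) = (-17)(160/1652).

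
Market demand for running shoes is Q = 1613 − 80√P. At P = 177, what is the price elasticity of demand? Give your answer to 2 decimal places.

-0.97

At P = 177, Q = 548.669.
dQ/dP = −80/(2√P) = -3.007.
ε = (dQ/dP)(P/Q) = (-3.007)(177/548.669).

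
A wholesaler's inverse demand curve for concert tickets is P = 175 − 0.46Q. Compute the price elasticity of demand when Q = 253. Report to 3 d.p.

At Q = 253, P = 175 − 0.46(253) = 58.62.
dP/dQ = −0.46, so dQ/dP = 1/(−0.46) = -2.174.
ε = (dQ/dP)(P/Q) = (-2.174)(58.62/253).

-0.504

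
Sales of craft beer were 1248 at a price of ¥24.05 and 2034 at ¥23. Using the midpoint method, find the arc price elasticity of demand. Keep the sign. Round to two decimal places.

-10.73

ΔQ = 2034 − 1248 = 786; ΔP = 23 − 24.05 = -1.05.
Midpoints: P̄ = 23.52, Q̄ = 1641.0.
ε = (ΔQ/ΔP)(P̄/Q̄) = (786/-1.05)(23.52/1641.0).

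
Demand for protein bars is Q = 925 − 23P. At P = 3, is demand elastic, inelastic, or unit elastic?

inelastic

Q = 856, dQ/dP = -23.
ε = (dQ/dP)(P/Q) ≈ -0.081.
|ε| = 0.08 < 1.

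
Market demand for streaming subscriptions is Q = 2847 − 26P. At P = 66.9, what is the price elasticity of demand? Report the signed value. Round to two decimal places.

-1.57

At P = 66.9, Q = 1107.600.
dQ/dP = −26.
ε = (dQ/dP)(P/Q) = (-26)(66.9/1107.600).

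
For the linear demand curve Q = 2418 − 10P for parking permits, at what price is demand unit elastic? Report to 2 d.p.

120.90

For linear demand Q = a − bP, ε = −bP/(a − bP). |ε| = 1 when bP = a − bP, i.e. P = a/(2b).
P = 2418/(2·10) = 2418/20 = 120.9000.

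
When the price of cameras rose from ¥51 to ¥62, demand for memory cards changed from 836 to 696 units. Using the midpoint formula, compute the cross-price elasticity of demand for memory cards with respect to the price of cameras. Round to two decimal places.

-0.94

ΔQ_x = 696 − 836 = -140; ΔP_y = 62 − 51 = 11.
Midpoints: P̄_y = 56.50, Q̄_x = 766.0.
ε_xy = (ΔQ_x/ΔP_y)(P̄_y/Q̄_x) = (-140/11)(56.50/766.0).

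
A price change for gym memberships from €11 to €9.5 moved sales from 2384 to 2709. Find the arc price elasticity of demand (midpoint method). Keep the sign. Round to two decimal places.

ΔQ = 2709 − 2384 = 325; ΔP = 9.5 − 11 = -1.5.
Midpoints: P̄ = 10.25, Q̄ = 2546.5.
ε = (ΔQ/ΔP)(P̄/Q̄) = (325/-1.5)(10.25/2546.5).

-0.87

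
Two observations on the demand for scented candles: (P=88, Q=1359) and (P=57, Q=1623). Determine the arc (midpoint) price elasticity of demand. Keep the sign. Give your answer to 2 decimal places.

ΔQ = 1623 − 1359 = 264; ΔP = 57 − 88 = -31.
Midpoints: P̄ = 72.50, Q̄ = 1491.0.
ε = (ΔQ/ΔP)(P̄/Q̄) = (264/-31)(72.50/1491.0).

-0.41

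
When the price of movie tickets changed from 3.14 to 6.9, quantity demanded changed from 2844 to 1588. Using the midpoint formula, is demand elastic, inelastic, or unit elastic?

Arc ε ≈ -0.757.
|ε| = 0.76 < 1.

inelastic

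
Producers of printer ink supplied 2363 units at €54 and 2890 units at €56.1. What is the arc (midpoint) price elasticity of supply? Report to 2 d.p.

5.26

ΔQ = 2890 − 2363 = 527; ΔP = 56.1 − 54 = 2.1.
Midpoints: P̄ = 55.05, Q̄ = 2626.5.
ε_s = (ΔQ/ΔP)(P̄/Q̄) = (527/2.1)(55.05/2626.5).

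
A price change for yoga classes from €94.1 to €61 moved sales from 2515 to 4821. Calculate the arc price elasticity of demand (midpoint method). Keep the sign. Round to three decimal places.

-1.473

ΔQ = 4821 − 2515 = 2306; ΔP = 61 − 94.1 = -33.1.
Midpoints: P̄ = 77.55, Q̄ = 3668.0.
ε = (ΔQ/ΔP)(P̄/Q̄) = (2306/-33.1)(77.55/3668.0).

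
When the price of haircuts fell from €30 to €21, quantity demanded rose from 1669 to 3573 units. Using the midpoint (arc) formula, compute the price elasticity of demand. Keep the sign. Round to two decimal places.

ΔQ = 3573 − 1669 = 1904; ΔP = 21 − 30 = -9.
Midpoints: P̄ = 25.50, Q̄ = 2621.0.
ε = (ΔQ/ΔP)(P̄/Q̄) = (1904/-9)(25.50/2621.0).

-2.06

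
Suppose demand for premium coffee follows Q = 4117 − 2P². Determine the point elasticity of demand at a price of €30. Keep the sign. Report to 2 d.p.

-1.55

At P = 30, Q = 2317.
dQ/dP = −4P = -120.
ε = (dQ/dP)(P/Q) = (-120)(30/2317).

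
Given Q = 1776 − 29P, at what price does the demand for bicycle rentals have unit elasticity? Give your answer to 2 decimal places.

30.62

For linear demand Q = a − bP, ε = −bP/(a − bP). |ε| = 1 when bP = a − bP, i.e. P = a/(2b).
P = 1776/(2·29) = 1776/58 = 30.6207.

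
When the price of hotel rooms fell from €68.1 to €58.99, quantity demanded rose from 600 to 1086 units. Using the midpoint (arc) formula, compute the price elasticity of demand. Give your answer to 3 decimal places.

-4.021

ΔQ = 1086 − 600 = 486; ΔP = 58.99 − 68.1 = -9.11.
Midpoints: P̄ = 63.55, Q̄ = 843.0.
ε = (ΔQ/ΔP)(P̄/Q̄) = (486/-9.11)(63.55/843.0).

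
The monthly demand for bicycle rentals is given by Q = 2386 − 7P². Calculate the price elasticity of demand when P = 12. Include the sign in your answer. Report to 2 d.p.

-1.46

At P = 12, Q = 1378.
dQ/dP = −14P = -168.
ε = (dQ/dP)(P/Q) = (-168)(12/1378).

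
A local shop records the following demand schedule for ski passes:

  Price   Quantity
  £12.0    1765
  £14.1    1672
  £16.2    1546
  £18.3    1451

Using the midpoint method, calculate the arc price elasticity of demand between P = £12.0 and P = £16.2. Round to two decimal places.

-0.44

At P = 12.0, Q = 1765; at P = 16.2, Q = 1546.
ΔQ = -219, ΔP = 4.2. Midpoints: P̄ = 14.10, Q̄ = 1655.5.
ε = (ΔQ/ΔP)(P̄/Q̄) = (-219/4.2)(14.10/1655.5).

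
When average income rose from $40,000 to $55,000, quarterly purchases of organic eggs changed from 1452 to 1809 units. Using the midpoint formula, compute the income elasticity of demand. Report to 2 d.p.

0.69

ΔQ = 357, ΔI = 15000. Midpoints: Ī = 47,500, Q̄ = 1630.5.
ε_I = (ΔQ/ΔI)(Ī/Q̄) = (357/15000)(47500/1630.5).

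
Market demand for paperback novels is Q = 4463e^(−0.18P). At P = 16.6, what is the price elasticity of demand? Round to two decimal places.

-2.99

At P = 16.6, Q = 224.882.
dQ/dP = −0.18·4463e^(−0.18P) = −0.18Q = -40.479.
ε = (dQ/dP)(P/Q) = (-40.479)(16.6/224.882).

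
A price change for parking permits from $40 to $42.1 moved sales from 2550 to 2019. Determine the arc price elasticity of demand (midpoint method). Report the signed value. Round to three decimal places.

-4.544

ΔQ = 2019 − 2550 = -531; ΔP = 42.1 − 40 = 2.1.
Midpoints: P̄ = 41.05, Q̄ = 2284.5.
ε = (ΔQ/ΔP)(P̄/Q̄) = (-531/2.1)(41.05/2284.5).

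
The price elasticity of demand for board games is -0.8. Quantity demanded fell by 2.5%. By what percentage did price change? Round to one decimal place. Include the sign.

3.1%

%ΔP ≈ %ΔQ / ε = (-2.5%)/(-0.8) = 3.12%.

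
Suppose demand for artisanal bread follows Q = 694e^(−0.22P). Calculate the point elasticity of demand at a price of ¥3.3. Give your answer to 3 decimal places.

-0.726

At P = 3.3, Q = 335.785.
dQ/dP = −0.22·694e^(−0.22P) = −0.22Q = -73.873.
ε = (dQ/dP)(P/Q) = (-73.873)(3.3/335.785).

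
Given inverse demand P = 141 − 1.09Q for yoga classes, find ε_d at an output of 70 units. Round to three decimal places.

-0.848

At Q = 70, P = 141 − 1.09(70) = 64.70.
dP/dQ = −1.09, so dQ/dP = 1/(−1.09) = -0.917.
ε = (dQ/dP)(P/Q) = (-0.917)(64.70/70).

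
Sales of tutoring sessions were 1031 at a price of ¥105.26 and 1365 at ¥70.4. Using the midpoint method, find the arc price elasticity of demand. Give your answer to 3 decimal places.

ΔQ = 1365 − 1031 = 334; ΔP = 70.4 − 105.26 = -34.86.
Midpoints: P̄ = 87.83, Q̄ = 1198.0.
ε = (ΔQ/ΔP)(P̄/Q̄) = (334/-34.86)(87.83/1198.0).

-0.702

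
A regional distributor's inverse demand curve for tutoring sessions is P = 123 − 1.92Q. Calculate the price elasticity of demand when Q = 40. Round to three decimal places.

-0.602

At Q = 40, P = 123 − 1.92(40) = 46.20.
dP/dQ = −1.92, so dQ/dP = 1/(−1.92) = -0.521.
ε = (dQ/dP)(P/Q) = (-0.521)(46.20/40).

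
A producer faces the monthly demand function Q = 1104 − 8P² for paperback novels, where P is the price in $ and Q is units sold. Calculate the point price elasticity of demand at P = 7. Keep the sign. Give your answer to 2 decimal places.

-1.10

At P = 7, Q = 712.
dQ/dP = −16P = -112.
ε = (dQ/dP)(P/Q) = (-112)(7/712).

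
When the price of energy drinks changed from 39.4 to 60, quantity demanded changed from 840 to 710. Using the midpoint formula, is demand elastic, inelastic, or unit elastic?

inelastic

Arc ε ≈ -0.405.
|ε| = 0.40 < 1.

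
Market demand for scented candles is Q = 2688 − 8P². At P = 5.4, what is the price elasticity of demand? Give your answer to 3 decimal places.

-0.190

At P = 5.4, Q = 2454.720.
dQ/dP = −16P = -86.400.
ε = (dQ/dP)(P/Q) = (-86.400)(5.4/2454.720).
|ε| < 1, so demand is inelastic at this price.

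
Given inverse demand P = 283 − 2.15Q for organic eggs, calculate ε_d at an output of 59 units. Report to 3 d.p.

At Q = 59, P = 283 − 2.15(59) = 156.15.
dP/dQ = −2.15, so dQ/dP = 1/(−2.15) = -0.465.
ε = (dQ/dP)(P/Q) = (-0.465)(156.15/59).

-1.231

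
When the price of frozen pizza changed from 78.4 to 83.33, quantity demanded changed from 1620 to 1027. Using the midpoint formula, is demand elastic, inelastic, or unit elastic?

Arc ε ≈ -7.349.
|ε| = 7.35 > 1.

elastic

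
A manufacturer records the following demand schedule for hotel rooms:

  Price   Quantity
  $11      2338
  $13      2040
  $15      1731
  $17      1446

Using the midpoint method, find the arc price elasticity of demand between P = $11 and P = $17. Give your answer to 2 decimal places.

At P = 11, Q = 2338; at P = 17, Q = 1446.
ΔQ = -892, ΔP = 6. Midpoints: P̄ = 14.00, Q̄ = 1892.0.
ε = (ΔQ/ΔP)(P̄/Q̄) = (-892/6)(14.00/1892.0).

-1.10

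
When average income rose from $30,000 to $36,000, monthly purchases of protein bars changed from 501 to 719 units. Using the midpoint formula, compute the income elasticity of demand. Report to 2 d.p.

1.97

ΔQ = 218, ΔI = 6000. Midpoints: Ī = 33,000, Q̄ = 610.0.
ε_I = (ΔQ/ΔI)(Ī/Q̄) = (218/6000)(33000/610.0).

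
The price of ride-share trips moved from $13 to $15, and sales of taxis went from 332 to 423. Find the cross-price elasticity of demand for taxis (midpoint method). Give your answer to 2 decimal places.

1.69

ΔQ_x = 423 − 332 = 91; ΔP_y = 15 − 13 = 2.
Midpoints: P̄_y = 14.00, Q̄_x = 377.5.
ε_xy = (ΔQ_x/ΔP_y)(P̄_y/Q̄_x) = (91/2)(14.00/377.5).
ε_xy > 0, so the goods are substitutes.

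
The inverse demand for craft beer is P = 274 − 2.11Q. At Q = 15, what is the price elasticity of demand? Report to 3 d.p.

-7.657

At Q = 15, P = 274 − 2.11(15) = 242.35.
dP/dQ = −2.11, so dQ/dP = 1/(−2.11) = -0.474.
ε = (dQ/dP)(P/Q) = (-0.474)(242.35/15).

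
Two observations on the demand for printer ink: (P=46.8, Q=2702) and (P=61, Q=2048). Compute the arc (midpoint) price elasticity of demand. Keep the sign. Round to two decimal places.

ΔQ = 2048 − 2702 = -654; ΔP = 61 − 46.8 = 14.2.
Midpoints: P̄ = 53.90, Q̄ = 2375.0.
ε = (ΔQ/ΔP)(P̄/Q̄) = (-654/14.2)(53.90/2375.0).

-1.05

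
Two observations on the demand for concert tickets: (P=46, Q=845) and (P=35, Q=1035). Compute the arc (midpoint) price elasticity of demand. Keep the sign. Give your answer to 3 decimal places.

-0.744

ΔQ = 1035 − 845 = 190; ΔP = 35 − 46 = -11.
Midpoints: P̄ = 40.50, Q̄ = 940.0.
ε = (ΔQ/ΔP)(P̄/Q̄) = (190/-11)(40.50/940.0).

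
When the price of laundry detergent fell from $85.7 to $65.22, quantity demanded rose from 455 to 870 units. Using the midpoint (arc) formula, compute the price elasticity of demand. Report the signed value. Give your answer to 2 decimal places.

-2.31

ΔQ = 870 − 455 = 415; ΔP = 65.22 − 85.7 = -20.48.
Midpoints: P̄ = 75.46, Q̄ = 662.5.
ε = (ΔQ/ΔP)(P̄/Q̄) = (415/-20.48)(75.46/662.5).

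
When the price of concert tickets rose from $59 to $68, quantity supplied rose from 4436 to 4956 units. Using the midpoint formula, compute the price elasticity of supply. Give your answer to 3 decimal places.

ΔQ = 4956 − 4436 = 520; ΔP = 68 − 59 = 9.
Midpoints: P̄ = 63.50, Q̄ = 4696.0.
ε_s = (ΔQ/ΔP)(P̄/Q̄) = (520/9)(63.50/4696.0).

0.781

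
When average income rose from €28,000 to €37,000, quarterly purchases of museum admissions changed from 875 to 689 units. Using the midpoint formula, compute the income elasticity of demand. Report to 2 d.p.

-0.86

ΔQ = -186, ΔI = 9000. Midpoints: Ī = 32,500, Q̄ = 782.0.
ε_I = (ΔQ/ΔI)(Ī/Q̄) = (-186/9000)(32500/782.0).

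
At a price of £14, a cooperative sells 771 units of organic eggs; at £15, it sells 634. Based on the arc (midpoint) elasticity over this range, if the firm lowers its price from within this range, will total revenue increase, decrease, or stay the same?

increase

Arc ε = (-137/1)(14.50/702.5) ≈ -2.828.
|ε| = 2.83 > 1, so demand is elastic. A price cut therefore raises total revenue.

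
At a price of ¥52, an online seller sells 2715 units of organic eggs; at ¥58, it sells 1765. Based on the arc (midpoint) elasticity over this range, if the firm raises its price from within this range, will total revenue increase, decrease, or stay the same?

decrease

Arc ε = (-950/6)(55.00/2240.0) ≈ -3.888.
|ε| = 3.89 > 1, so demand is elastic. A price rise therefore reduces total revenue.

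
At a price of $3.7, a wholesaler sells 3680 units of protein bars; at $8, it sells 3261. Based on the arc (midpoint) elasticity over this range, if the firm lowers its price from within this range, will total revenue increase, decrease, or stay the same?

Arc ε = (-419/4.3)(5.85/3470.5) ≈ -0.164.
|ε| = 0.16 < 1, so demand is inelastic. A price cut therefore reduces total revenue.

decrease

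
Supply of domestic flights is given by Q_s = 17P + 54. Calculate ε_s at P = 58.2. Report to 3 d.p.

0.948

At P = 58.2, Q_s = 1043.40.
dQ_s/dP = 17.
ε_s = (dQ_s/dP)(P/Q_s) = (17)(58.2/1043.40).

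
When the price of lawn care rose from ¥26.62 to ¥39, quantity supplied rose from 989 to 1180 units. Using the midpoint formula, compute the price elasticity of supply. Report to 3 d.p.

0.467

ΔQ = 1180 − 989 = 191; ΔP = 39 − 26.62 = 12.38.
Midpoints: P̄ = 32.81, Q̄ = 1084.5.
ε_s = (ΔQ/ΔP)(P̄/Q̄) = (191/12.38)(32.81/1084.5).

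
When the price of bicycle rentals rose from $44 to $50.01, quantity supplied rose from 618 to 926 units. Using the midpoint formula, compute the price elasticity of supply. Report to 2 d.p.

ΔQ = 926 − 618 = 308; ΔP = 50.01 − 44 = 6.01.
Midpoints: P̄ = 47.00, Q̄ = 772.0.
ε_s = (ΔQ/ΔP)(P̄/Q̄) = (308/6.01)(47.00/772.0).

3.12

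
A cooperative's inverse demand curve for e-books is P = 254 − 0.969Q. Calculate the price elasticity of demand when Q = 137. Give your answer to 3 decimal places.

At Q = 137, P = 254 − 0.969(137) = 121.25.
dP/dQ = −0.969, so dQ/dP = 1/(−0.969) = -1.032.
ε = (dQ/dP)(P/Q) = (-1.032)(121.25/137).

-0.913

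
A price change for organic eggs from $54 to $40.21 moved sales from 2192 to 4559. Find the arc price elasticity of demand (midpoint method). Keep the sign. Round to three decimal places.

-2.395

ΔQ = 4559 − 2192 = 2367; ΔP = 40.21 − 54 = -13.79.
Midpoints: P̄ = 47.11, Q̄ = 3375.5.
ε = (ΔQ/ΔP)(P̄/Q̄) = (2367/-13.79)(47.11/3375.5).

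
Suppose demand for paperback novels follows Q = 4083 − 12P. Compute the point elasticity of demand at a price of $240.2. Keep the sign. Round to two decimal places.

-2.40

At P = 240.2, Q = 1200.600.
dQ/dP = −12.
ε = (dQ/dP)(P/Q) = (-12)(240.2/1200.600).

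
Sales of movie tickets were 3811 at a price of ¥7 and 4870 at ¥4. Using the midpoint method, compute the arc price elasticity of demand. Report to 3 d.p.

-0.447

ΔQ = 4870 − 3811 = 1059; ΔP = 4 − 7 = -3.
Midpoints: P̄ = 5.50, Q̄ = 4340.5.
ε = (ΔQ/ΔP)(P̄/Q̄) = (1059/-3)(5.50/4340.5).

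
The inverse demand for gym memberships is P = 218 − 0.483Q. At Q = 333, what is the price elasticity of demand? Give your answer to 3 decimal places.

-0.355

At Q = 333, P = 218 − 0.483(333) = 57.16.
dP/dQ = −0.483, so dQ/dP = 1/(−0.483) = -2.070.
ε = (dQ/dP)(P/Q) = (-2.070)(57.16/333).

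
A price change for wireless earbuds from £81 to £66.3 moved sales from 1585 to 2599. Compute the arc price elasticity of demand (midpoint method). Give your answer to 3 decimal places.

-2.428

ΔQ = 2599 − 1585 = 1014; ΔP = 66.3 − 81 = -14.7.
Midpoints: P̄ = 73.65, Q̄ = 2092.0.
ε = (ΔQ/ΔP)(P̄/Q̄) = (1014/-14.7)(73.65/2092.0).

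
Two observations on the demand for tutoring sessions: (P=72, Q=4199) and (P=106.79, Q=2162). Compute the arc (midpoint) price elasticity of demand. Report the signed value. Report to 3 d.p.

ΔQ = 2162 − 4199 = -2037; ΔP = 106.79 − 72 = 34.79.
Midpoints: P̄ = 89.40, Q̄ = 3180.5.
ε = (ΔQ/ΔP)(P̄/Q̄) = (-2037/34.79)(89.40/3180.5).

-1.646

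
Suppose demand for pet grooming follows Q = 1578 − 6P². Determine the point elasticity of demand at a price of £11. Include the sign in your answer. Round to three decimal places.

At P = 11, Q = 852.
dQ/dP = −12P = -132.
ε = (dQ/dP)(P/Q) = (-132)(11/852).

-1.704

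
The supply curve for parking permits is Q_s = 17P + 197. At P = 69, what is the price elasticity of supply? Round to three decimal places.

0.856

At P = 69, Q_s = 1370.
dQ_s/dP = 17.
ε_s = (dQ_s/dP)(P/Q_s) = (17)(69/1370).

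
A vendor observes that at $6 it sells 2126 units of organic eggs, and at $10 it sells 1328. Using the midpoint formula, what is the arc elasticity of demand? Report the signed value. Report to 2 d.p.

-0.92

ΔQ = 1328 − 2126 = -798; ΔP = 10 − 6 = 4.
Midpoints: P̄ = 8.00, Q̄ = 1727.0.
ε = (ΔQ/ΔP)(P̄/Q̄) = (-798/4)(8.00/1727.0).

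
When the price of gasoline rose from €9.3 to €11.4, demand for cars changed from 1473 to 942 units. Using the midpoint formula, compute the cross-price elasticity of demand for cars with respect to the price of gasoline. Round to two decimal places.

ΔQ_x = 942 − 1473 = -531; ΔP_y = 11.4 − 9.3 = 2.1.
Midpoints: P̄_y = 10.35, Q̄_x = 1207.5.
ε_xy = (ΔQ_x/ΔP_y)(P̄_y/Q̄_x) = (-531/2.1)(10.35/1207.5).

-2.17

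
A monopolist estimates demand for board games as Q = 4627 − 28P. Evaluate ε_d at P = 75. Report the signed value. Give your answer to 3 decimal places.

At P = 75, Q = 2527.
dQ/dP = −28.
ε = (dQ/dP)(P/Q) = (-28)(75/2527).
|ε| < 1, so demand is inelastic at this price.

-0.831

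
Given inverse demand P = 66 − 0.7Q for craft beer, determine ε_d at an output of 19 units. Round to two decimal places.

At Q = 19, P = 66 − 0.7(19) = 52.70.
dP/dQ = −0.7, so dQ/dP = 1/(−0.7) = -1.429.
ε = (dQ/dP)(P/Q) = (-1.429)(52.70/19).

-3.96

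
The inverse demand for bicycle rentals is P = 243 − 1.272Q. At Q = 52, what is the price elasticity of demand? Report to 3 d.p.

-2.674

At Q = 52, P = 243 − 1.272(52) = 176.86.
dP/dQ = −1.272, so dQ/dP = 1/(−1.272) = -0.786.
ε = (dQ/dP)(P/Q) = (-0.786)(176.86/52).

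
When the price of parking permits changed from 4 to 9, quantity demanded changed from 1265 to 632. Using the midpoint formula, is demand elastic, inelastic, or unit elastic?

inelastic

Arc ε ≈ -0.868.
|ε| = 0.87 < 1.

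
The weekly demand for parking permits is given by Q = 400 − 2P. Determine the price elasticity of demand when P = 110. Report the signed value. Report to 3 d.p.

-1.222

At P = 110, Q = 180.
dQ/dP = −2.
ε = (dQ/dP)(P/Q) = (-2)(110/180).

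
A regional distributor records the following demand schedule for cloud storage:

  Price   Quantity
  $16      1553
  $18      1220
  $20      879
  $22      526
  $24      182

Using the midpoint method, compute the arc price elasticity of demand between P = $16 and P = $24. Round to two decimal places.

At P = 16, Q = 1553; at P = 24, Q = 182.
ΔQ = -1371, ΔP = 8. Midpoints: P̄ = 20.00, Q̄ = 867.5.
ε = (ΔQ/ΔP)(P̄/Q̄) = (-1371/8)(20.00/867.5).

-3.95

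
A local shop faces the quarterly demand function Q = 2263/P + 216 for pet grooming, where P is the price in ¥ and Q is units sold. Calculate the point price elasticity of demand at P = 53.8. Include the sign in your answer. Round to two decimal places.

-0.16

At P = 53.8, Q = 258.063.
dQ/dP = −2263/P² = -0.782.
ε = (dQ/dP)(P/Q) = (-0.782)(53.8/258.063).
|ε| < 1, so demand is inelastic at this price.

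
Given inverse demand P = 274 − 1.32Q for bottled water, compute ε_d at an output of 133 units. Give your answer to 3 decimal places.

-0.561

At Q = 133, P = 274 − 1.32(133) = 98.44.
dP/dQ = −1.32, so dQ/dP = 1/(−1.32) = -0.758.
ε = (dQ/dP)(P/Q) = (-0.758)(98.44/133).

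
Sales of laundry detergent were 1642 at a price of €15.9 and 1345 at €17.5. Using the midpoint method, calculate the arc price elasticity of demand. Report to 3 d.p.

ΔQ = 1345 − 1642 = -297; ΔP = 17.5 − 15.9 = 1.6.
Midpoints: P̄ = 16.70, Q̄ = 1493.5.
ε = (ΔQ/ΔP)(P̄/Q̄) = (-297/1.6)(16.70/1493.5).

-2.076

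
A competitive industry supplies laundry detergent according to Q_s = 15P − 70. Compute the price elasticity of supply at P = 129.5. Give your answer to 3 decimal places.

1.037

At P = 129.5, Q_s = 1872.50.
dQ_s/dP = 15.
ε_s = (dQ_s/dP)(P/Q_s) = (15)(129.5/1872.50).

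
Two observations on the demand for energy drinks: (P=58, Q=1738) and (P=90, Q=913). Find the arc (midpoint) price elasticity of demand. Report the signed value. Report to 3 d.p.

-1.439

ΔQ = 913 − 1738 = -825; ΔP = 90 − 58 = 32.
Midpoints: P̄ = 74.00, Q̄ = 1325.5.
ε = (ΔQ/ΔP)(P̄/Q̄) = (-825/32)(74.00/1325.5).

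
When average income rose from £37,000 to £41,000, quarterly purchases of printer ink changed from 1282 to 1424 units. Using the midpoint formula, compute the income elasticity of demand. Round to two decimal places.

ΔQ = 142, ΔI = 4000. Midpoints: Ī = 39,000, Q̄ = 1353.0.
ε_I = (ΔQ/ΔI)(Ī/Q̄) = (142/4000)(39000/1353.0).

1.02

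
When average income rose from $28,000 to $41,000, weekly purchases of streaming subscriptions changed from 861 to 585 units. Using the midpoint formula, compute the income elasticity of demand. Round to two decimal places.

-1.01

ΔQ = -276, ΔI = 13000. Midpoints: Ī = 34,500, Q̄ = 723.0.
ε_I = (ΔQ/ΔI)(Ī/Q̄) = (-276/13000)(34500/723.0).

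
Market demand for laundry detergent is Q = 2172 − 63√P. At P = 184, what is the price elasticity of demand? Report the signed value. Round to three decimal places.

At P = 184, Q = 1317.426.
dQ/dP = −63/(2√P) = -2.322.
ε = (dQ/dP)(P/Q) = (-2.322)(184/1317.426).

-0.324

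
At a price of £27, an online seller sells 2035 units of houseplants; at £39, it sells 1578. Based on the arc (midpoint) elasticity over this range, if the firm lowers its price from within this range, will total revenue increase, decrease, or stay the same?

decrease

Arc ε = (-457/12)(33.00/1806.5) ≈ -0.696.
|ε| = 0.70 < 1, so demand is inelastic. A price cut therefore reduces total revenue.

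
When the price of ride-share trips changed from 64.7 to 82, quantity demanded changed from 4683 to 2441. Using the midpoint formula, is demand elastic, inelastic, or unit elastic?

Arc ε ≈ -2.669.
|ε| = 2.67 > 1.

elastic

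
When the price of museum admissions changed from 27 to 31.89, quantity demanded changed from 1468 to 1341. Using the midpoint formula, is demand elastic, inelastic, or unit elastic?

Arc ε ≈ -0.544.
|ε| = 0.54 < 1.

inelastic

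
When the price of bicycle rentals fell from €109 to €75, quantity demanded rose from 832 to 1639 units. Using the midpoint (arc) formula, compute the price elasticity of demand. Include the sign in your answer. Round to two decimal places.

ΔQ = 1639 − 832 = 807; ΔP = 75 − 109 = -34.
Midpoints: P̄ = 92.00, Q̄ = 1235.5.
ε = (ΔQ/ΔP)(P̄/Q̄) = (807/-34)(92.00/1235.5).

-1.77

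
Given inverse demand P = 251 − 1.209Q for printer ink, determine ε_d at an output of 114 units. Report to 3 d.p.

At Q = 114, P = 251 − 1.209(114) = 113.17.
dP/dQ = −1.209, so dQ/dP = 1/(−1.209) = -0.827.
ε = (dQ/dP)(P/Q) = (-0.827)(113.17/114).

-0.821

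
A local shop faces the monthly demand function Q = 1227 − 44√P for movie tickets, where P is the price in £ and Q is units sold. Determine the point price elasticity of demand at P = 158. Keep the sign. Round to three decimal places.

-0.410

At P = 158, Q = 673.929.
dQ/dP = −44/(2√P) = -1.750.
ε = (dQ/dP)(P/Q) = (-1.750)(158/673.929).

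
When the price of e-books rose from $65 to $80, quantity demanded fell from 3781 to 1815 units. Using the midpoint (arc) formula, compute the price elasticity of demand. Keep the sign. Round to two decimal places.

ΔQ = 1815 − 3781 = -1966; ΔP = 80 − 65 = 15.
Midpoints: P̄ = 72.50, Q̄ = 2798.0.
ε = (ΔQ/ΔP)(P̄/Q̄) = (-1966/15)(72.50/2798.0).

-3.40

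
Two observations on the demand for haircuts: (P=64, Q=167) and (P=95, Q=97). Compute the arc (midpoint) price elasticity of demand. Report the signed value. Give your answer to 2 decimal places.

-1.36

ΔQ = 97 − 167 = -70; ΔP = 95 − 64 = 31.
Midpoints: P̄ = 79.50, Q̄ = 132.0.
ε = (ΔQ/ΔP)(P̄/Q̄) = (-70/31)(79.50/132.0).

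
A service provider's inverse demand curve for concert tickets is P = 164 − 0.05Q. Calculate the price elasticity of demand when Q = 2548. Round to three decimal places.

-0.287

At Q = 2548, P = 164 − 0.05(2548) = 36.60.
dP/dQ = −0.05, so dQ/dP = 1/(−0.05) = -20.000.
ε = (dQ/dP)(P/Q) = (-20.000)(36.60/2548).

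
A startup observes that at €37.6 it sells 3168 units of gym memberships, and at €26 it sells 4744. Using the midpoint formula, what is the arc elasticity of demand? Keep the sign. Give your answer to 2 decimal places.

ΔQ = 4744 − 3168 = 1576; ΔP = 26 − 37.6 = -11.6.
Midpoints: P̄ = 31.80, Q̄ = 3956.0.
ε = (ΔQ/ΔP)(P̄/Q̄) = (1576/-11.6)(31.80/3956.0).

-1.09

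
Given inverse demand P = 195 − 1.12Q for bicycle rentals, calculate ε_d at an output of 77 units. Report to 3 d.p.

-1.261

At Q = 77, P = 195 − 1.12(77) = 108.76.
dP/dQ = −1.12, so dQ/dP = 1/(−1.12) = -0.893.
ε = (dQ/dP)(P/Q) = (-0.893)(108.76/77).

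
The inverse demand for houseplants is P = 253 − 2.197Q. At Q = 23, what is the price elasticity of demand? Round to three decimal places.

At Q = 23, P = 253 − 2.197(23) = 202.47.
dP/dQ = −2.197, so dQ/dP = 1/(−2.197) = -0.455.
ε = (dQ/dP)(P/Q) = (-0.455)(202.47/23).

-4.007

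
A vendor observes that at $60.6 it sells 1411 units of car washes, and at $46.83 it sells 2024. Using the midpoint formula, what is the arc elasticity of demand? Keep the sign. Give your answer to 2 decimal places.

-1.39

ΔQ = 2024 − 1411 = 613; ΔP = 46.83 − 60.6 = -13.77.
Midpoints: P̄ = 53.72, Q̄ = 1717.5.
ε = (ΔQ/ΔP)(P̄/Q̄) = (613/-13.77)(53.72/1717.5).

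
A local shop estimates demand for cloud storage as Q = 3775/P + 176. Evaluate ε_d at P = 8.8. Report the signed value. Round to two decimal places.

-0.71

At P = 8.8, Q = 604.977.
dQ/dP = −3775/P² = -48.747.
ε = (dQ/dP)(P/Q) = (-48.747)(8.8/604.977).
|ε| < 1, so demand is inelastic at this price.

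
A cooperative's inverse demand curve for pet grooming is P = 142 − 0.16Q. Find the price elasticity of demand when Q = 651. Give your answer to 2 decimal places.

At Q = 651, P = 142 − 0.16(651) = 37.84.
dP/dQ = −0.16, so dQ/dP = 1/(−0.16) = -6.250.
ε = (dQ/dP)(P/Q) = (-6.250)(37.84/651).

-0.36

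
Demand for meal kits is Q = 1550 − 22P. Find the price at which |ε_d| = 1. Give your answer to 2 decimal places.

For linear demand Q = a − bP, ε = −bP/(a − bP). |ε| = 1 when bP = a − bP, i.e. P = a/(2b).
P = 1550/(2·22) = 1550/44 = 35.2273.

35.23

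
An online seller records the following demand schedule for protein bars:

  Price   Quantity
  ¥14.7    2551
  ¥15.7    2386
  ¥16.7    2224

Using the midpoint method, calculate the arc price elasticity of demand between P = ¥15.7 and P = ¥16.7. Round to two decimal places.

-1.14

At P = 15.7, Q = 2386; at P = 16.7, Q = 2224.
ΔQ = -162, ΔP = 1.0. Midpoints: P̄ = 16.20, Q̄ = 2305.0.
ε = (ΔQ/ΔP)(P̄/Q̄) = (-162/1.0)(16.20/2305.0).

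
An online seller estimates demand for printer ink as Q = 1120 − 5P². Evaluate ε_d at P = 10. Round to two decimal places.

At P = 10, Q = 620.
dQ/dP = −10P = -100.
ε = (dQ/dP)(P/Q) = (-100)(10/620).

-1.61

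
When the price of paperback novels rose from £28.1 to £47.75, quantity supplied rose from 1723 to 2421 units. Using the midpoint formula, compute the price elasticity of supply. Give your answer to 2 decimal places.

ΔQ = 2421 − 1723 = 698; ΔP = 47.75 − 28.1 = 19.65.
Midpoints: P̄ = 37.92, Q̄ = 2072.0.
ε_s = (ΔQ/ΔP)(P̄/Q̄) = (698/19.65)(37.92/2072.0).

0.65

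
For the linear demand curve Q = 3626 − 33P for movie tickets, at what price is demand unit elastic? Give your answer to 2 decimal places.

For linear demand Q = a − bP, ε = −bP/(a − bP). |ε| = 1 when bP = a − bP, i.e. P = a/(2b).
P = 3626/(2·33) = 3626/66 = 54.9394.

54.94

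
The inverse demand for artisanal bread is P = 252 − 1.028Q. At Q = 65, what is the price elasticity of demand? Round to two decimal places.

-2.77

At Q = 65, P = 252 − 1.028(65) = 185.18.
dP/dQ = −1.028, so dQ/dP = 1/(−1.028) = -0.973.
ε = (dQ/dP)(P/Q) = (-0.973)(185.18/65).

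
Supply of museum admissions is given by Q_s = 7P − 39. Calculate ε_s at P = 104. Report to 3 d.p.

At P = 104, Q_s = 689.
dQ_s/dP = 7.
ε_s = (dQ_s/dP)(P/Q_s) = (7)(104/689).

1.057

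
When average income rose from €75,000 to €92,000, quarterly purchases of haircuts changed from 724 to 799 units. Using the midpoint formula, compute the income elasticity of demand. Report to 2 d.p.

ΔQ = 75, ΔI = 17000. Midpoints: Ī = 83,500, Q̄ = 761.5.
ε_I = (ΔQ/ΔI)(Ī/Q̄) = (75/17000)(83500/761.5).

0.48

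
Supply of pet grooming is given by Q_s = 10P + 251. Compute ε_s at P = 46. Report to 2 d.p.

0.65

At P = 46, Q_s = 711.
dQ_s/dP = 10.
ε_s = (dQ_s/dP)(P/Q_s) = (10)(46/711).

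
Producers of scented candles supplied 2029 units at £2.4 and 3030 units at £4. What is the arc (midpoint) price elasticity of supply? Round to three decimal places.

0.791

ΔQ = 3030 − 2029 = 1001; ΔP = 4 − 2.4 = 1.6.
Midpoints: P̄ = 3.20, Q̄ = 2529.5.
ε_s = (ΔQ/ΔP)(P̄/Q̄) = (1001/1.6)(3.20/2529.5).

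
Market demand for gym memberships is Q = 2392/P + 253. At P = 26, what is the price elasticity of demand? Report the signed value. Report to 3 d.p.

-0.267

At P = 26, Q = 345.
dQ/dP = −2392/P² = -3.538.
ε = (dQ/dP)(P/Q) = (-3.538)(26/345).
|ε| < 1, so demand is inelastic at this price.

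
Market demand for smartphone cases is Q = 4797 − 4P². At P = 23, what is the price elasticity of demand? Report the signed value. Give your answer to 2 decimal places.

-1.58

At P = 23, Q = 2681.
dQ/dP = −8P = -184.
ε = (dQ/dP)(P/Q) = (-184)(23/2681).
|ε| > 1, so demand is elastic at this price.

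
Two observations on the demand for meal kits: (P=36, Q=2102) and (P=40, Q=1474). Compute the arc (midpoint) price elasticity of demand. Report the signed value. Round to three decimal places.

ΔQ = 1474 − 2102 = -628; ΔP = 40 − 36 = 4.
Midpoints: P̄ = 38.00, Q̄ = 1788.0.
ε = (ΔQ/ΔP)(P̄/Q̄) = (-628/4)(38.00/1788.0).

-3.337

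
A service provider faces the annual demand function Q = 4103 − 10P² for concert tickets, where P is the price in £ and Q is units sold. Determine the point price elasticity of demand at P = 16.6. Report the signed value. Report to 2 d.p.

-4.09

At P = 16.6, Q = 1347.400.
dQ/dP = −20P = -332.
ε = (dQ/dP)(P/Q) = (-332)(16.6/1347.400).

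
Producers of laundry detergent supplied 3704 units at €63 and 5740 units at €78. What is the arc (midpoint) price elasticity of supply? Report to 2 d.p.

2.03

ΔQ = 5740 − 3704 = 2036; ΔP = 78 − 63 = 15.
Midpoints: P̄ = 70.50, Q̄ = 4722.0.
ε_s = (ΔQ/ΔP)(P̄/Q̄) = (2036/15)(70.50/4722.0).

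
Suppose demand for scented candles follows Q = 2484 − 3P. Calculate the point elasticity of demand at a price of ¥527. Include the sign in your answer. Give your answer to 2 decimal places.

-1.75

At P = 527, Q = 903.
dQ/dP = −3.
ε = (dQ/dP)(P/Q) = (-3)(527/903).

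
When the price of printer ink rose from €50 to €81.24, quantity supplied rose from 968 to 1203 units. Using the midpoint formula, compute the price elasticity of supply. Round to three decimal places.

ΔQ = 1203 − 968 = 235; ΔP = 81.24 − 50 = 31.24.
Midpoints: P̄ = 65.62, Q̄ = 1085.5.
ε_s = (ΔQ/ΔP)(P̄/Q̄) = (235/31.24)(65.62/1085.5).

0.455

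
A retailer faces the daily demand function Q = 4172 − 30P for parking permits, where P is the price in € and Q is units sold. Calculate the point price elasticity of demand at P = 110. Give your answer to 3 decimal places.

At P = 110, Q = 872.
dQ/dP = −30.
ε = (dQ/dP)(P/Q) = (-30)(110/872).
|ε| > 1, so demand is elastic at this price.

-3.784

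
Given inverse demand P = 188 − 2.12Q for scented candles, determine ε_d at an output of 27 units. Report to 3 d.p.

-2.284

At Q = 27, P = 188 − 2.12(27) = 130.76.
dP/dQ = −2.12, so dQ/dP = 1/(−2.12) = -0.472.
ε = (dQ/dP)(P/Q) = (-0.472)(130.76/27).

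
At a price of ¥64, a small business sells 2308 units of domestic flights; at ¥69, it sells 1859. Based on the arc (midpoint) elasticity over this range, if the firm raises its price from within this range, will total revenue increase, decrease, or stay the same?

decrease

Arc ε = (-449/5)(66.50/2083.5) ≈ -2.866.
|ε| = 2.87 > 1, so demand is elastic. A price rise therefore reduces total revenue.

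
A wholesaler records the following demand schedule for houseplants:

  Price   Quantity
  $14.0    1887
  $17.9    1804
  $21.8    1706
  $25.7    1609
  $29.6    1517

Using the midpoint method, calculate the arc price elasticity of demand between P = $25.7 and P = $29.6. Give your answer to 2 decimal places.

At P = 25.7, Q = 1609; at P = 29.6, Q = 1517.
ΔQ = -92, ΔP = 3.9. Midpoints: P̄ = 27.65, Q̄ = 1563.0.
ε = (ΔQ/ΔP)(P̄/Q̄) = (-92/3.9)(27.65/1563.0).

-0.42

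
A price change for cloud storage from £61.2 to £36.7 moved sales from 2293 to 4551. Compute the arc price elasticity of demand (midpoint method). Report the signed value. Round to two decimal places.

ΔQ = 4551 − 2293 = 2258; ΔP = 36.7 − 61.2 = -24.5.
Midpoints: P̄ = 48.95, Q̄ = 3422.0.
ε = (ΔQ/ΔP)(P̄/Q̄) = (2258/-24.5)(48.95/3422.0).

-1.32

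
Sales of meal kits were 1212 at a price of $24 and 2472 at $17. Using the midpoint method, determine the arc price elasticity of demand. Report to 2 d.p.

-2.00

ΔQ = 2472 − 1212 = 1260; ΔP = 17 − 24 = -7.
Midpoints: P̄ = 20.50, Q̄ = 1842.0.
ε = (ΔQ/ΔP)(P̄/Q̄) = (1260/-7)(20.50/1842.0).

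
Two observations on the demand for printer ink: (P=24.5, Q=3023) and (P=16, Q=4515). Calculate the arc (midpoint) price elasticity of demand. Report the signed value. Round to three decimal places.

-0.943

ΔQ = 4515 − 3023 = 1492; ΔP = 16 − 24.5 = -8.5.
Midpoints: P̄ = 20.25, Q̄ = 3769.0.
ε = (ΔQ/ΔP)(P̄/Q̄) = (1492/-8.5)(20.25/3769.0).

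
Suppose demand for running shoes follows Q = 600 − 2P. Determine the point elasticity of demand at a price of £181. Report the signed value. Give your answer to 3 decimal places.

-1.521

At P = 181, Q = 238.
dQ/dP = −2.
ε = (dQ/dP)(P/Q) = (-2)(181/238).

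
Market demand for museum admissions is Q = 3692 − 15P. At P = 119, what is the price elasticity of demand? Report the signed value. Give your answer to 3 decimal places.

At P = 119, Q = 1907.
dQ/dP = −15.
ε = (dQ/dP)(P/Q) = (-15)(119/1907).

-0.936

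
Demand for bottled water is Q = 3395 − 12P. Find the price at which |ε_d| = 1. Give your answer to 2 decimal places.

For linear demand Q = a − bP, ε = −bP/(a − bP). |ε| = 1 when bP = a − bP, i.e. P = a/(2b).
P = 3395/(2·12) = 3395/24 = 141.4583.

141.46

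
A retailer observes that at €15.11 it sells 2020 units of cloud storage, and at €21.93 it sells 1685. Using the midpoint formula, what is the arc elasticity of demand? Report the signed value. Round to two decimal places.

ΔQ = 1685 − 2020 = -335; ΔP = 21.93 − 15.11 = 6.82.
Midpoints: P̄ = 18.52, Q̄ = 1852.5.
ε = (ΔQ/ΔP)(P̄/Q̄) = (-335/6.82)(18.52/1852.5).

-0.49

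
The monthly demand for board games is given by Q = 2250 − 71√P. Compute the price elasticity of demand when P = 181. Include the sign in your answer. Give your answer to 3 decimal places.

-0.369

At P = 181, Q = 1294.793.
dQ/dP = −71/(2√P) = -2.639.
ε = (dQ/dP)(P/Q) = (-2.639)(181/1294.793).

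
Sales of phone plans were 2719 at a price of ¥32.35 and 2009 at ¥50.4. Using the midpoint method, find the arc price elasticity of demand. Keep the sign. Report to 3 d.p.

ΔQ = 2009 − 2719 = -710; ΔP = 50.4 − 32.35 = 18.05.
Midpoints: P̄ = 41.38, Q̄ = 2364.0.
ε = (ΔQ/ΔP)(P̄/Q̄) = (-710/18.05)(41.38/2364.0).

-0.688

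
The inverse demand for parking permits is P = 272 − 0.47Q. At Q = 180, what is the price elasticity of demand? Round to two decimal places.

At Q = 180, P = 272 − 0.47(180) = 187.40.
dP/dQ = −0.47, so dQ/dP = 1/(−0.47) = -2.128.
ε = (dQ/dP)(P/Q) = (-2.128)(187.40/180).

-2.22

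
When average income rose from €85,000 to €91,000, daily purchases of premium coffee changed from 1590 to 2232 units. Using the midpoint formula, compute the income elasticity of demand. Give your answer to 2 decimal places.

4.93

ΔQ = 642, ΔI = 6000. Midpoints: Ī = 88,000, Q̄ = 1911.0.
ε_I = (ΔQ/ΔI)(Ī/Q̄) = (642/6000)(88000/1911.0).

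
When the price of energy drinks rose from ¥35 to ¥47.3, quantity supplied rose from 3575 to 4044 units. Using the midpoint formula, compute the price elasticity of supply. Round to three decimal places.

ΔQ = 4044 − 3575 = 469; ΔP = 47.3 − 35 = 12.3.
Midpoints: P̄ = 41.15, Q̄ = 3809.5.
ε_s = (ΔQ/ΔP)(P̄/Q̄) = (469/12.3)(41.15/3809.5).

0.412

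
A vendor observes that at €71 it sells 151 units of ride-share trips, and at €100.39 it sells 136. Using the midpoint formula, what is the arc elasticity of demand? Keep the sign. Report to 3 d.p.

ΔQ = 136 − 151 = -15; ΔP = 100.39 − 71 = 29.39.
Midpoints: P̄ = 85.69, Q̄ = 143.5.
ε = (ΔQ/ΔP)(P̄/Q̄) = (-15/29.39)(85.69/143.5).

-0.305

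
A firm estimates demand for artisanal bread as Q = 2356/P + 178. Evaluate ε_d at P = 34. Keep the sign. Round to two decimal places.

-0.28

At P = 34, Q = 247.294.
dQ/dP = −2356/P² = -2.038.
ε = (dQ/dP)(P/Q) = (-2.038)(34/247.294).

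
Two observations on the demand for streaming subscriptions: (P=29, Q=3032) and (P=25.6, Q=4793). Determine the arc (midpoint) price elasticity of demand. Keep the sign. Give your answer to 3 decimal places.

-3.614

ΔQ = 4793 − 3032 = 1761; ΔP = 25.6 − 29 = -3.4.
Midpoints: P̄ = 27.30, Q̄ = 3912.5.
ε = (ΔQ/ΔP)(P̄/Q̄) = (1761/-3.4)(27.30/3912.5).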